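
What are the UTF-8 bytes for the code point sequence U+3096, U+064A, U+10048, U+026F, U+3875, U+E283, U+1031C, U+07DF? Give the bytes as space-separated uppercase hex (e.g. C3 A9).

E3 82 96 D9 8A F0 90 81 88 C9 AF E3 A1 B5 EE 8A 83 F0 90 8C 9C DF 9F

U+3096: 3-byte form → E3 82 96.
U+064A: 2-byte form → D9 8A.
U+10048: 4-byte form → F0 90 81 88.
U+026F: 2-byte form → C9 AF.
U+3875: 3-byte form → E3 A1 B5.
U+E283: 3-byte form → EE 8A 83.
U+1031C: 4-byte form → F0 90 8C 9C.
U+07DF: 2-byte form → DF 9F.
Concatenated (23 bytes): E3 82 96 D9 8A F0 90 81 88 C9 AF E3 A1 B5 EE 8A 83 F0 90 8C 9C DF 9F.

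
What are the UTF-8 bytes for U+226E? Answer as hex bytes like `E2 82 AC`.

E2 89 AE

U+226E = 0x226E = 8814 decimal. In range U+0800–U+FFFF → 3-byte form: 1110xxxx 10xxxxxx 10xxxxxx.
Binary (16 bits): 0010001001101110.
Split 4+6+6: 0010 | 001001 | 101110.
Byte 1: 11100010 = 0xE2.
Byte 2: 10001001 = 0x89.
Byte 3: 10101110 = 0xAE.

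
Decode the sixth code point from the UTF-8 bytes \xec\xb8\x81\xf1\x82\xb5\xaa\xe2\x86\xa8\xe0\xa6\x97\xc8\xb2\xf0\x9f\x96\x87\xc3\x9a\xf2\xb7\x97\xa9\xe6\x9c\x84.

Offset 0: leading byte 0xEC = 11101100 → 3-byte char #1 = EC B8 81.
Offset 3: leading byte 0xF1 = 11110001 → 4-byte char #2 = F1 82 B5 AA.
Offset 7: leading byte 0xE2 = 11100010 → 3-byte char #3 = E2 86 A8.
Offset 10: leading byte 0xE0 = 11100000 → 3-byte char #4 = E0 A6 97.
Offset 13: leading byte 0xC8 = 11001000 → 2-byte char #5 = C8 B2.
Offset 15: leading byte 0xF0 = 11110000 → 4-byte char #6 = F0 9F 96 87.
Leading byte 0xF0 = 11110000 matches 11110xxx → 4-byte sequence.
Byte 1: 0xF0 = 11110000, payload 000 (3 bits).
Byte 2: 0x9F = 10011111 (10xxxxxx ✓), payload 011111.
Byte 3: 0x96 = 10010110 (10xxxxxx ✓), payload 010110.
Byte 4: 0x87 = 10000111 (10xxxxxx ✓), payload 000111.
Concatenate: 000011111010110000111 = 0x1F587 (21 bits → U+1F587).

U+1F587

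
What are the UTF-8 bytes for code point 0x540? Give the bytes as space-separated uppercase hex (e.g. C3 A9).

D5 80

U+0540 = 0x540 = 1344 decimal. In range U+0080–U+07FF → 2-byte form: 110xxxxx 10xxxxxx.
Binary (11 bits): 10101000000.
Split 5+6: 10101 | 000000.
Byte 1: 11010101 = 0xD5.
Byte 2: 10000000 = 0x80.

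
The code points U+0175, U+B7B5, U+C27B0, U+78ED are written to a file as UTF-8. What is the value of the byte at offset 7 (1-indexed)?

0x82

1-indexed offset 7 is 0-indexed offset 6.
U+0175 → 2-byte form C5 B5 at offsets 0–1.
U+B7B5 → 3-byte form EB 9E B5 at offsets 2–4.
U+C27B0 → 4-byte form F3 82 9E B0 at offsets 5–8.
Offset 6 falls in char 3's range; it's byte 2 of F3 82 9E B0 = 0x82.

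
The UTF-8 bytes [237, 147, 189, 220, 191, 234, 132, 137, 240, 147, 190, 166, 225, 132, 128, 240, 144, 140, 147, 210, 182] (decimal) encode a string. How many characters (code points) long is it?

7

Byte at offset 0: 0xED = 11101101 → 3-byte char (#1). Advance 3.
Byte at offset 3: 0xDC = 11011100 → 2-byte char (#2). Advance 2.
Byte at offset 5: 0xEA = 11101010 → 3-byte char (#3). Advance 3.
Byte at offset 8: 0xF0 = 11110000 → 4-byte char (#4). Advance 4.
Byte at offset 12: 0xE1 = 11100001 → 3-byte char (#5). Advance 3.
Byte at offset 15: 0xF0 = 11110000 → 4-byte char (#6). Advance 4.
Byte at offset 19: 0xD2 = 11010010 → 2-byte char (#7). Advance 2.
Reached end at offset 21 after 7 code points.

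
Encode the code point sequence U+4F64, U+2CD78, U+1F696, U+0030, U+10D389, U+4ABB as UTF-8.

U+4F64: 3-byte form → E4 BD A4.
U+2CD78: 4-byte form → F0 AC B5 B8.
U+1F696: 4-byte form → F0 9F 9A 96.
U+0030: 1-byte form → 30.
U+10D389: 4-byte form → F4 8D 8E 89.
U+4ABB: 3-byte form → E4 AA BB.
Concatenated (19 bytes): E4 BD A4 F0 AC B5 B8 F0 9F 9A 96 30 F4 8D 8E 89 E4 AA BB.

E4 BD A4 F0 AC B5 B8 F0 9F 9A 96 30 F4 8D 8E 89 E4 AA BB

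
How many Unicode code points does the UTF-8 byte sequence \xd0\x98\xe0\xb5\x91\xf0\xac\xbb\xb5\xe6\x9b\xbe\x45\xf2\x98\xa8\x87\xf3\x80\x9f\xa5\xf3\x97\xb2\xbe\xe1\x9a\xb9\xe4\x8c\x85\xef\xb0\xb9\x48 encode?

Byte at offset 0: 0xD0 = 11010000 → 2-byte char (#1). Advance 2.
Byte at offset 2: 0xE0 = 11100000 → 3-byte char (#2). Advance 3.
Byte at offset 5: 0xF0 = 11110000 → 4-byte char (#3). Advance 4.
Byte at offset 9: 0xE6 = 11100110 → 3-byte char (#4). Advance 3.
Byte at offset 12: 0x45 = 01000101 → 1-byte char (#5). Advance 1.
Byte at offset 13: 0xF2 = 11110010 → 4-byte char (#6). Advance 4.
Byte at offset 17: 0xF3 = 11110011 → 4-byte char (#7). Advance 4.
Byte at offset 21: 0xF3 = 11110011 → 4-byte char (#8). Advance 4.
Byte at offset 25: 0xE1 = 11100001 → 3-byte char (#9). Advance 3.
Byte at offset 28: 0xE4 = 11100100 → 3-byte char (#10). Advance 3.
Byte at offset 31: 0xEF = 11101111 → 3-byte char (#11). Advance 3.
Byte at offset 34: 0x48 = 01001000 → 1-byte char (#12). Advance 1.
Reached end at offset 35 after 12 code points.

12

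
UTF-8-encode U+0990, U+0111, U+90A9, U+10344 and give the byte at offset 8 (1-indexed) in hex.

1-indexed offset 8 is 0-indexed offset 7.
U+0990 → 3-byte form E0 A6 90 at offsets 0–2.
U+0111 → 2-byte form C4 91 at offsets 3–4.
U+90A9 → 3-byte form E9 82 A9 at offsets 5–7.
Offset 7 falls in char 3's range; it's byte 3 of E9 82 A9 = 0xA9.

0xA9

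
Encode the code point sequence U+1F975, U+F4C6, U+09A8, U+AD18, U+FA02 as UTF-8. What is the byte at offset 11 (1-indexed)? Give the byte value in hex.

0xEA

1-indexed offset 11 is 0-indexed offset 10.
U+1F975 → 4-byte form F0 9F A5 B5 at offsets 0–3.
U+F4C6 → 3-byte form EF 93 86 at offsets 4–6.
U+09A8 → 3-byte form E0 A6 A8 at offsets 7–9.
U+AD18 → 3-byte form EA B4 98 at offsets 10–12.
Offset 10 falls in char 4's range; it's byte 1 of EA B4 98 = 0xEA.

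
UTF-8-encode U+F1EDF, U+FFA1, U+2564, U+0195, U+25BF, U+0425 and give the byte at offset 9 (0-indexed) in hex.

U+F1EDF → 4-byte form F3 B1 BB 9F at offsets 0–3.
U+FFA1 → 3-byte form EF BE A1 at offsets 4–6.
U+2564 → 3-byte form E2 95 A4 at offsets 7–9.
Offset 9 falls in char 3's range; it's byte 3 of E2 95 A4 = 0xA4.

0xA4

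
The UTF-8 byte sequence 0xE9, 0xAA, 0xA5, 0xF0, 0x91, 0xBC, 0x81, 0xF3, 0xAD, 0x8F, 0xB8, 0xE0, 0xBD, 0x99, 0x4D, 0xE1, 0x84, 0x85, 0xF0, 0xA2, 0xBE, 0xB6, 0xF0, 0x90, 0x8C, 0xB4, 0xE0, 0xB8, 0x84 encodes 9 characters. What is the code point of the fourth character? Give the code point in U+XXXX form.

Offset 0: leading byte 0xE9 = 11101001 → 3-byte char #1 = E9 AA A5.
Offset 3: leading byte 0xF0 = 11110000 → 4-byte char #2 = F0 91 BC 81.
Offset 7: leading byte 0xF3 = 11110011 → 4-byte char #3 = F3 AD 8F B8.
Offset 11: leading byte 0xE0 = 11100000 → 3-byte char #4 = E0 BD 99.
Leading byte 0xE0 = 11100000 matches 1110xxxx → 3-byte sequence.
Byte 1: 0xE0 = 11100000, payload 0000 (4 bits).
Byte 2: 0xBD = 10111101 (10xxxxxx ✓), payload 111101.
Byte 3: 0x99 = 10011001 (10xxxxxx ✓), payload 011001.
Concatenate: 0000111101011001 = 0xF59 (16 bits → U+0F59).

U+0F59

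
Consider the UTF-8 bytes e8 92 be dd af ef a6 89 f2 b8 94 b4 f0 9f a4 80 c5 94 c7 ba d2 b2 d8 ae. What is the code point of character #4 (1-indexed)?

U+B8534

Offset 0: leading byte 0xE8 = 11101000 → 3-byte char #1 = E8 92 BE.
Offset 3: leading byte 0xDD = 11011101 → 2-byte char #2 = DD AF.
Offset 5: leading byte 0xEF = 11101111 → 3-byte char #3 = EF A6 89.
Offset 8: leading byte 0xF2 = 11110010 → 4-byte char #4 = F2 B8 94 B4.
Leading byte 0xF2 = 11110010 matches 11110xxx → 4-byte sequence.
Byte 1: 0xF2 = 11110010, payload 010 (3 bits).
Byte 2: 0xB8 = 10111000 (10xxxxxx ✓), payload 111000.
Byte 3: 0x94 = 10010100 (10xxxxxx ✓), payload 010100.
Byte 4: 0xB4 = 10110100 (10xxxxxx ✓), payload 110100.
Concatenate: 010111000010100110100 = 0xB8534 (21 bits → U+B8534).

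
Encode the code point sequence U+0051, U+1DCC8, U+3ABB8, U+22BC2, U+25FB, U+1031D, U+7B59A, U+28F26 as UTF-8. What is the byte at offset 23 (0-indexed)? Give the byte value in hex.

0x9A

U+0051 → 1-byte form 51 at offsets 0–0.
U+1DCC8 → 4-byte form F0 9D B3 88 at offsets 1–4.
U+3ABB8 → 4-byte form F0 BA AE B8 at offsets 5–8.
U+22BC2 → 4-byte form F0 A2 AF 82 at offsets 9–12.
U+25FB → 3-byte form E2 97 BB at offsets 13–15.
U+1031D → 4-byte form F0 90 8C 9D at offsets 16–19.
U+7B59A → 4-byte form F1 BB 96 9A at offsets 20–23.
Offset 23 falls in char 7's range; it's byte 4 of F1 BB 96 9A = 0x9A.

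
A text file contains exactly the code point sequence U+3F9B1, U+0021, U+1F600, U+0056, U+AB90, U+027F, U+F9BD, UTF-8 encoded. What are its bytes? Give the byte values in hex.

F0 BF A6 B1 21 F0 9F 98 80 56 EA AE 90 C9 BF EF A6 BD

U+3F9B1: 4-byte form → F0 BF A6 B1.
U+0021: 1-byte form → 21.
U+1F600: 4-byte form → F0 9F 98 80.
U+0056: 1-byte form → 56.
U+AB90: 3-byte form → EA AE 90.
U+027F: 2-byte form → C9 BF.
U+F9BD: 3-byte form → EF A6 BD.
Concatenated (18 bytes): F0 BF A6 B1 21 F0 9F 98 80 56 EA AE 90 C9 BF EF A6 BD.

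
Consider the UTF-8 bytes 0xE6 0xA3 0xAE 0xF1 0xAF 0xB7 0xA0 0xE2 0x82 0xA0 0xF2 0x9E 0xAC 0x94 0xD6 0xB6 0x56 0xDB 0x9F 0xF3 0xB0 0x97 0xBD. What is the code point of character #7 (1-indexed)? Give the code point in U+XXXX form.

U+06DF

Offset 0: leading byte 0xE6 = 11100110 → 3-byte char #1 = E6 A3 AE.
Offset 3: leading byte 0xF1 = 11110001 → 4-byte char #2 = F1 AF B7 A0.
Offset 7: leading byte 0xE2 = 11100010 → 3-byte char #3 = E2 82 A0.
Offset 10: leading byte 0xF2 = 11110010 → 4-byte char #4 = F2 9E AC 94.
Offset 14: leading byte 0xD6 = 11010110 → 2-byte char #5 = D6 B6.
Offset 16: leading byte 0x56 = 01010110 → 1-byte char #6 = 56.
Offset 17: leading byte 0xDB = 11011011 → 2-byte char #7 = DB 9F.
Leading byte 0xDB = 11011011 matches 110xxxxx → 2-byte sequence.
Byte 1: 0xDB = 11011011, payload 11011 (5 bits).
Byte 2: 0x9F = 10011111 (10xxxxxx ✓), payload 011111.
Concatenate: 11011011111 = 0x6DF (11 bits → U+06DF).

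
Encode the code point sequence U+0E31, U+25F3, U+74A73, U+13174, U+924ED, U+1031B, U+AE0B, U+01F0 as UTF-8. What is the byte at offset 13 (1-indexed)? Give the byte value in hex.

1-indexed offset 13 is 0-indexed offset 12.
U+0E31 → 3-byte form E0 B8 B1 at offsets 0–2.
U+25F3 → 3-byte form E2 97 B3 at offsets 3–5.
U+74A73 → 4-byte form F1 B4 A9 B3 at offsets 6–9.
U+13174 → 4-byte form F0 93 85 B4 at offsets 10–13.
Offset 12 falls in char 4's range; it's byte 3 of F0 93 85 B4 = 0x85.

0x85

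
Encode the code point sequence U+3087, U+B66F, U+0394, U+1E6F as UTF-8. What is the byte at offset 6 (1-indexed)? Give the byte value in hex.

0xAF

1-indexed offset 6 is 0-indexed offset 5.
U+3087 → 3-byte form E3 82 87 at offsets 0–2.
U+B66F → 3-byte form EB 99 AF at offsets 3–5.
Offset 5 falls in char 2's range; it's byte 3 of EB 99 AF = 0xAF.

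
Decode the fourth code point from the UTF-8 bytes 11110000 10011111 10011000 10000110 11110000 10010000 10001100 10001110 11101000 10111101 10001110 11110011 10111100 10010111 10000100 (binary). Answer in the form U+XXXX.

U+FC5C4

Offset 0: leading byte 0xF0 = 11110000 → 4-byte char #1 = F0 9F 98 86.
Offset 4: leading byte 0xF0 = 11110000 → 4-byte char #2 = F0 90 8C 8E.
Offset 8: leading byte 0xE8 = 11101000 → 3-byte char #3 = E8 BD 8E.
Offset 11: leading byte 0xF3 = 11110011 → 4-byte char #4 = F3 BC 97 84.
Leading byte 0xF3 = 11110011 matches 11110xxx → 4-byte sequence.
Byte 1: 0xF3 = 11110011, payload 011 (3 bits).
Byte 2: 0xBC = 10111100 (10xxxxxx ✓), payload 111100.
Byte 3: 0x97 = 10010111 (10xxxxxx ✓), payload 010111.
Byte 4: 0x84 = 10000100 (10xxxxxx ✓), payload 000100.
Concatenate: 011111100010111000100 = 0xFC5C4 (21 bits → U+FC5C4).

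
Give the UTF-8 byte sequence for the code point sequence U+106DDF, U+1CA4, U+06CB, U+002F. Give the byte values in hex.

U+106DDF: 4-byte form → F4 86 B7 9F.
U+1CA4: 3-byte form → E1 B2 A4.
U+06CB: 2-byte form → DB 8B.
U+002F: 1-byte form → 2F.
Concatenated (10 bytes): F4 86 B7 9F E1 B2 A4 DB 8B 2F.

F4 86 B7 9F E1 B2 A4 DB 8B 2F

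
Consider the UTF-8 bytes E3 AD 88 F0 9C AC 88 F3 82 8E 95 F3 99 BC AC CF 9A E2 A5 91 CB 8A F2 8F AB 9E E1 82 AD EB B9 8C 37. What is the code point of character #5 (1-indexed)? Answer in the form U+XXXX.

U+03DA

Offset 0: leading byte 0xE3 = 11100011 → 3-byte char #1 = E3 AD 88.
Offset 3: leading byte 0xF0 = 11110000 → 4-byte char #2 = F0 9C AC 88.
Offset 7: leading byte 0xF3 = 11110011 → 4-byte char #3 = F3 82 8E 95.
Offset 11: leading byte 0xF3 = 11110011 → 4-byte char #4 = F3 99 BC AC.
Offset 15: leading byte 0xCF = 11001111 → 2-byte char #5 = CF 9A.
Leading byte 0xCF = 11001111 matches 110xxxxx → 2-byte sequence.
Byte 1: 0xCF = 11001111, payload 01111 (5 bits).
Byte 2: 0x9A = 10011010 (10xxxxxx ✓), payload 011010.
Concatenate: 01111011010 = 0x3DA (11 bits → U+03DA).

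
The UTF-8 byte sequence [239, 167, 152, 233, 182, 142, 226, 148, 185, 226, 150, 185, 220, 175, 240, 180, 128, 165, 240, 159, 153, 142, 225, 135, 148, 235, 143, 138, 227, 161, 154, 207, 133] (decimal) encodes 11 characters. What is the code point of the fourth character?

Offset 0: leading byte 0xEF = 11101111 → 3-byte char #1 = EF A7 98.
Offset 3: leading byte 0xE9 = 11101001 → 3-byte char #2 = E9 B6 8E.
Offset 6: leading byte 0xE2 = 11100010 → 3-byte char #3 = E2 94 B9.
Offset 9: leading byte 0xE2 = 11100010 → 3-byte char #4 = E2 96 B9.
Leading byte 0xE2 = 11100010 matches 1110xxxx → 3-byte sequence.
Byte 1: 0xE2 = 11100010, payload 0010 (4 bits).
Byte 2: 0x96 = 10010110 (10xxxxxx ✓), payload 010110.
Byte 3: 0xB9 = 10111001 (10xxxxxx ✓), payload 111001.
Concatenate: 0010010110111001 = 0x25B9 (16 bits → U+25B9).

U+25B9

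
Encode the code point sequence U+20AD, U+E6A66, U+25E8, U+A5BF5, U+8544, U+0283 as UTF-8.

E2 82 AD F3 A6 A9 A6 E2 97 A8 F2 A5 AF B5 E8 95 84 CA 83

U+20AD: 3-byte form → E2 82 AD.
U+E6A66: 4-byte form → F3 A6 A9 A6.
U+25E8: 3-byte form → E2 97 A8.
U+A5BF5: 4-byte form → F2 A5 AF B5.
U+8544: 3-byte form → E8 95 84.
U+0283: 2-byte form → CA 83.
Concatenated (19 bytes): E2 82 AD F3 A6 A9 A6 E2 97 A8 F2 A5 AF B5 E8 95 84 CA 83.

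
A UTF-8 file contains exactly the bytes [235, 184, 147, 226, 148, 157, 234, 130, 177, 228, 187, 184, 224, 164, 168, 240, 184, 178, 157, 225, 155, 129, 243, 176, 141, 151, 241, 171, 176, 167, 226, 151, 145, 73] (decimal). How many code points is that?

11

Byte at offset 0: 0xEB = 11101011 → 3-byte char (#1). Advance 3.
Byte at offset 3: 0xE2 = 11100010 → 3-byte char (#2). Advance 3.
Byte at offset 6: 0xEA = 11101010 → 3-byte char (#3). Advance 3.
Byte at offset 9: 0xE4 = 11100100 → 3-byte char (#4). Advance 3.
Byte at offset 12: 0xE0 = 11100000 → 3-byte char (#5). Advance 3.
Byte at offset 15: 0xF0 = 11110000 → 4-byte char (#6). Advance 4.
Byte at offset 19: 0xE1 = 11100001 → 3-byte char (#7). Advance 3.
Byte at offset 22: 0xF3 = 11110011 → 4-byte char (#8). Advance 4.
Byte at offset 26: 0xF1 = 11110001 → 4-byte char (#9). Advance 4.
Byte at offset 30: 0xE2 = 11100010 → 3-byte char (#10). Advance 3.
Byte at offset 33: 0x49 = 01001001 → 1-byte char (#11). Advance 1.
Reached end at offset 34 after 11 code points.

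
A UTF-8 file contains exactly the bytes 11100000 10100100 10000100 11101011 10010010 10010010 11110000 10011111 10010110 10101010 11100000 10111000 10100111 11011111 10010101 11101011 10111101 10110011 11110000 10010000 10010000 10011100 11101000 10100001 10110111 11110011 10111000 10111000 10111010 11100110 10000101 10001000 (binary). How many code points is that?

10

Byte at offset 0: 0xE0 = 11100000 → 3-byte char (#1). Advance 3.
Byte at offset 3: 0xEB = 11101011 → 3-byte char (#2). Advance 3.
Byte at offset 6: 0xF0 = 11110000 → 4-byte char (#3). Advance 4.
Byte at offset 10: 0xE0 = 11100000 → 3-byte char (#4). Advance 3.
Byte at offset 13: 0xDF = 11011111 → 2-byte char (#5). Advance 2.
Byte at offset 15: 0xEB = 11101011 → 3-byte char (#6). Advance 3.
Byte at offset 18: 0xF0 = 11110000 → 4-byte char (#7). Advance 4.
Byte at offset 22: 0xE8 = 11101000 → 3-byte char (#8). Advance 3.
Byte at offset 25: 0xF3 = 11110011 → 4-byte char (#9). Advance 4.
Byte at offset 29: 0xE6 = 11100110 → 3-byte char (#10). Advance 3.
Reached end at offset 32 after 10 code points.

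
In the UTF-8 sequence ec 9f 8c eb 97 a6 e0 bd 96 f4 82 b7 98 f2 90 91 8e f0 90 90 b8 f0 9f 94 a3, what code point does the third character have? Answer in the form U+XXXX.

U+0F56

Offset 0: leading byte 0xEC = 11101100 → 3-byte char #1 = EC 9F 8C.
Offset 3: leading byte 0xEB = 11101011 → 3-byte char #2 = EB 97 A6.
Offset 6: leading byte 0xE0 = 11100000 → 3-byte char #3 = E0 BD 96.
Leading byte 0xE0 = 11100000 matches 1110xxxx → 3-byte sequence.
Byte 1: 0xE0 = 11100000, payload 0000 (4 bits).
Byte 2: 0xBD = 10111101 (10xxxxxx ✓), payload 111101.
Byte 3: 0x96 = 10010110 (10xxxxxx ✓), payload 010110.
Concatenate: 0000111101010110 = 0xF56 (16 bits → U+0F56).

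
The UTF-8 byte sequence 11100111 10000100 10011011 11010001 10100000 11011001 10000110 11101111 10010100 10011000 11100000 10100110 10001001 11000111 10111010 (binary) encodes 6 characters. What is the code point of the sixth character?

Offset 0: leading byte 0xE7 = 11100111 → 3-byte char #1 = E7 84 9B.
Offset 3: leading byte 0xD1 = 11010001 → 2-byte char #2 = D1 A0.
Offset 5: leading byte 0xD9 = 11011001 → 2-byte char #3 = D9 86.
Offset 7: leading byte 0xEF = 11101111 → 3-byte char #4 = EF 94 98.
Offset 10: leading byte 0xE0 = 11100000 → 3-byte char #5 = E0 A6 89.
Offset 13: leading byte 0xC7 = 11000111 → 2-byte char #6 = C7 BA.
Leading byte 0xC7 = 11000111 matches 110xxxxx → 2-byte sequence.
Byte 1: 0xC7 = 11000111, payload 00111 (5 bits).
Byte 2: 0xBA = 10111010 (10xxxxxx ✓), payload 111010.
Concatenate: 00111111010 = 0x1FA (11 bits → U+01FA).

U+01FA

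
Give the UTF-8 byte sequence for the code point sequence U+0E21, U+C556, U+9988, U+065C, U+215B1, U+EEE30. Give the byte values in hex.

E0 B8 A1 EC 95 96 E9 A6 88 D9 9C F0 A1 96 B1 F3 AE B8 B0

U+0E21: 3-byte form → E0 B8 A1.
U+C556: 3-byte form → EC 95 96.
U+9988: 3-byte form → E9 A6 88.
U+065C: 2-byte form → D9 9C.
U+215B1: 4-byte form → F0 A1 96 B1.
U+EEE30: 4-byte form → F3 AE B8 B0.
Concatenated (19 bytes): E0 B8 A1 EC 95 96 E9 A6 88 D9 9C F0 A1 96 B1 F3 AE B8 B0.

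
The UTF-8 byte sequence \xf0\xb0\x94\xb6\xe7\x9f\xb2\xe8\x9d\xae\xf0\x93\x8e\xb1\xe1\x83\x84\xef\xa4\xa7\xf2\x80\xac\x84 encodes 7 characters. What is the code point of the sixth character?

U+F927

Offset 0: leading byte 0xF0 = 11110000 → 4-byte char #1 = F0 B0 94 B6.
Offset 4: leading byte 0xE7 = 11100111 → 3-byte char #2 = E7 9F B2.
Offset 7: leading byte 0xE8 = 11101000 → 3-byte char #3 = E8 9D AE.
Offset 10: leading byte 0xF0 = 11110000 → 4-byte char #4 = F0 93 8E B1.
Offset 14: leading byte 0xE1 = 11100001 → 3-byte char #5 = E1 83 84.
Offset 17: leading byte 0xEF = 11101111 → 3-byte char #6 = EF A4 A7.
Leading byte 0xEF = 11101111 matches 1110xxxx → 3-byte sequence.
Byte 1: 0xEF = 11101111, payload 1111 (4 bits).
Byte 2: 0xA4 = 10100100 (10xxxxxx ✓), payload 100100.
Byte 3: 0xA7 = 10100111 (10xxxxxx ✓), payload 100111.
Concatenate: 1111100100100111 = 0xF927 (16 bits → U+F927).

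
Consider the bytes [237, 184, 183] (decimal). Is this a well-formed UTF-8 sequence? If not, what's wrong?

invalid (encodes a surrogate (U+D800–U+DFFF))

Structurally a 3-byte sequence; payload = 0xDE37.
But 0xDE37 is in U+D800–U+DFFF, the surrogate range. Surrogates are not Unicode scalar values and are forbidden in UTF-8.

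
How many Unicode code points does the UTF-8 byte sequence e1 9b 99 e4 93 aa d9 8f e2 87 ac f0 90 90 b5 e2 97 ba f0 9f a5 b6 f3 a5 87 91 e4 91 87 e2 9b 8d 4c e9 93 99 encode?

Byte at offset 0: 0xE1 = 11100001 → 3-byte char (#1). Advance 3.
Byte at offset 3: 0xE4 = 11100100 → 3-byte char (#2). Advance 3.
Byte at offset 6: 0xD9 = 11011001 → 2-byte char (#3). Advance 2.
Byte at offset 8: 0xE2 = 11100010 → 3-byte char (#4). Advance 3.
Byte at offset 11: 0xF0 = 11110000 → 4-byte char (#5). Advance 4.
Byte at offset 15: 0xE2 = 11100010 → 3-byte char (#6). Advance 3.
Byte at offset 18: 0xF0 = 11110000 → 4-byte char (#7). Advance 4.
Byte at offset 22: 0xF3 = 11110011 → 4-byte char (#8). Advance 4.
Byte at offset 26: 0xE4 = 11100100 → 3-byte char (#9). Advance 3.
Byte at offset 29: 0xE2 = 11100010 → 3-byte char (#10). Advance 3.
Byte at offset 32: 0x4C = 01001100 → 1-byte char (#11). Advance 1.
Byte at offset 33: 0xE9 = 11101001 → 3-byte char (#12). Advance 3.
Reached end at offset 36 after 12 code points.

12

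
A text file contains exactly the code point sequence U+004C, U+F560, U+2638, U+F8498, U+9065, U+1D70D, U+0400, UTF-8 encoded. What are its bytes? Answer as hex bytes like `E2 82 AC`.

U+004C: 1-byte form → 4C.
U+F560: 3-byte form → EF 95 A0.
U+2638: 3-byte form → E2 98 B8.
U+F8498: 4-byte form → F3 B8 92 98.
U+9065: 3-byte form → E9 81 A5.
U+1D70D: 4-byte form → F0 9D 9C 8D.
U+0400: 2-byte form → D0 80.
Concatenated (20 bytes): 4C EF 95 A0 E2 98 B8 F3 B8 92 98 E9 81 A5 F0 9D 9C 8D D0 80.

4C EF 95 A0 E2 98 B8 F3 B8 92 98 E9 81 A5 F0 9D 9C 8D D0 80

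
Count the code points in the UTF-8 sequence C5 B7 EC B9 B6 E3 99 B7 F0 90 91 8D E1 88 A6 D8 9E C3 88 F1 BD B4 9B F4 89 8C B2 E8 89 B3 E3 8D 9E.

Byte at offset 0: 0xC5 = 11000101 → 2-byte char (#1). Advance 2.
Byte at offset 2: 0xEC = 11101100 → 3-byte char (#2). Advance 3.
Byte at offset 5: 0xE3 = 11100011 → 3-byte char (#3). Advance 3.
Byte at offset 8: 0xF0 = 11110000 → 4-byte char (#4). Advance 4.
Byte at offset 12: 0xE1 = 11100001 → 3-byte char (#5). Advance 3.
Byte at offset 15: 0xD8 = 11011000 → 2-byte char (#6). Advance 2.
Byte at offset 17: 0xC3 = 11000011 → 2-byte char (#7). Advance 2.
Byte at offset 19: 0xF1 = 11110001 → 4-byte char (#8). Advance 4.
Byte at offset 23: 0xF4 = 11110100 → 4-byte char (#9). Advance 4.
Byte at offset 27: 0xE8 = 11101000 → 3-byte char (#10). Advance 3.
Byte at offset 30: 0xE3 = 11100011 → 3-byte char (#11). Advance 3.
Reached end at offset 33 after 11 code points.

11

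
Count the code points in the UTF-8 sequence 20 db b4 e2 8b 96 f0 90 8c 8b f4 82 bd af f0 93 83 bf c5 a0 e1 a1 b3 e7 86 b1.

9

Byte at offset 0: 0x20 = 00100000 → 1-byte char (#1). Advance 1.
Byte at offset 1: 0xDB = 11011011 → 2-byte char (#2). Advance 2.
Byte at offset 3: 0xE2 = 11100010 → 3-byte char (#3). Advance 3.
Byte at offset 6: 0xF0 = 11110000 → 4-byte char (#4). Advance 4.
Byte at offset 10: 0xF4 = 11110100 → 4-byte char (#5). Advance 4.
Byte at offset 14: 0xF0 = 11110000 → 4-byte char (#6). Advance 4.
Byte at offset 18: 0xC5 = 11000101 → 2-byte char (#7). Advance 2.
Byte at offset 20: 0xE1 = 11100001 → 3-byte char (#8). Advance 3.
Byte at offset 23: 0xE7 = 11100111 → 3-byte char (#9). Advance 3.
Reached end at offset 26 after 9 code points.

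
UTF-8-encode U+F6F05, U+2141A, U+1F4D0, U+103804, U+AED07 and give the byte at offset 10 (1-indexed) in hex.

1-indexed offset 10 is 0-indexed offset 9.
U+F6F05 → 4-byte form F3 B6 BC 85 at offsets 0–3.
U+2141A → 4-byte form F0 A1 90 9A at offsets 4–7.
U+1F4D0 → 4-byte form F0 9F 93 90 at offsets 8–11.
Offset 9 falls in char 3's range; it's byte 2 of F0 9F 93 90 = 0x9F.

0x9F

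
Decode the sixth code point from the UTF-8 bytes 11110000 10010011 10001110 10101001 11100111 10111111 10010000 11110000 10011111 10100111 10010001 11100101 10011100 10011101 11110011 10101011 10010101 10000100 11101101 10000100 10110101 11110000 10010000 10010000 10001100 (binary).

Offset 0: leading byte 0xF0 = 11110000 → 4-byte char #1 = F0 93 8E A9.
Offset 4: leading byte 0xE7 = 11100111 → 3-byte char #2 = E7 BF 90.
Offset 7: leading byte 0xF0 = 11110000 → 4-byte char #3 = F0 9F A7 91.
Offset 11: leading byte 0xE5 = 11100101 → 3-byte char #4 = E5 9C 9D.
Offset 14: leading byte 0xF3 = 11110011 → 4-byte char #5 = F3 AB 95 84.
Offset 18: leading byte 0xED = 11101101 → 3-byte char #6 = ED 84 B5.
Leading byte 0xED = 11101101 matches 1110xxxx → 3-byte sequence.
Byte 1: 0xED = 11101101, payload 1101 (4 bits).
Byte 2: 0x84 = 10000100 (10xxxxxx ✓), payload 000100.
Byte 3: 0xB5 = 10110101 (10xxxxxx ✓), payload 110101.
Concatenate: 1101000100110101 = 0xD135 (16 bits → U+D135).

U+D135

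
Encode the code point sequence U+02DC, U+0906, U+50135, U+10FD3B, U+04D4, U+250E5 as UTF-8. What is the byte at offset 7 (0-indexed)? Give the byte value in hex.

U+02DC → 2-byte form CB 9C at offsets 0–1.
U+0906 → 3-byte form E0 A4 86 at offsets 2–4.
U+50135 → 4-byte form F1 90 84 B5 at offsets 5–8.
Offset 7 falls in char 3's range; it's byte 3 of F1 90 84 B5 = 0x84.

0x84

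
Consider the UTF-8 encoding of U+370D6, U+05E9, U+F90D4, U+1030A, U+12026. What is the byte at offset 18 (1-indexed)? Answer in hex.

0xA6

1-indexed offset 18 is 0-indexed offset 17.
U+370D6 → 4-byte form F0 B7 83 96 at offsets 0–3.
U+05E9 → 2-byte form D7 A9 at offsets 4–5.
U+F90D4 → 4-byte form F3 B9 83 94 at offsets 6–9.
U+1030A → 4-byte form F0 90 8C 8A at offsets 10–13.
U+12026 → 4-byte form F0 92 80 A6 at offsets 14–17.
Offset 17 falls in char 5's range; it's byte 4 of F0 92 80 A6 = 0xA6.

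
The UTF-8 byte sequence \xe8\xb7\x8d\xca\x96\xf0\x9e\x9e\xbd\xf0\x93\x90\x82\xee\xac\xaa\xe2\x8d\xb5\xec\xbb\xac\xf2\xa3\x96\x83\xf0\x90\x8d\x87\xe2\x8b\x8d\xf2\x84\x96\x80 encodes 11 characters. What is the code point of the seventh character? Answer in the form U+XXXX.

Offset 0: leading byte 0xE8 = 11101000 → 3-byte char #1 = E8 B7 8D.
Offset 3: leading byte 0xCA = 11001010 → 2-byte char #2 = CA 96.
Offset 5: leading byte 0xF0 = 11110000 → 4-byte char #3 = F0 9E 9E BD.
Offset 9: leading byte 0xF0 = 11110000 → 4-byte char #4 = F0 93 90 82.
Offset 13: leading byte 0xEE = 11101110 → 3-byte char #5 = EE AC AA.
Offset 16: leading byte 0xE2 = 11100010 → 3-byte char #6 = E2 8D B5.
Offset 19: leading byte 0xEC = 11101100 → 3-byte char #7 = EC BB AC.
Leading byte 0xEC = 11101100 matches 1110xxxx → 3-byte sequence.
Byte 1: 0xEC = 11101100, payload 1100 (4 bits).
Byte 2: 0xBB = 10111011 (10xxxxxx ✓), payload 111011.
Byte 3: 0xAC = 10101100 (10xxxxxx ✓), payload 101100.
Concatenate: 1100111011101100 = 0xCEEC (16 bits → U+CEEC).

U+CEEC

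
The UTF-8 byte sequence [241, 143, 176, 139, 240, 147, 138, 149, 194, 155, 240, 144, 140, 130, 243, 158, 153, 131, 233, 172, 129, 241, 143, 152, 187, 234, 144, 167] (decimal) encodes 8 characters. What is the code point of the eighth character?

Offset 0: leading byte 0xF1 = 11110001 → 4-byte char #1 = F1 8F B0 8B.
Offset 4: leading byte 0xF0 = 11110000 → 4-byte char #2 = F0 93 8A 95.
Offset 8: leading byte 0xC2 = 11000010 → 2-byte char #3 = C2 9B.
Offset 10: leading byte 0xF0 = 11110000 → 4-byte char #4 = F0 90 8C 82.
Offset 14: leading byte 0xF3 = 11110011 → 4-byte char #5 = F3 9E 99 83.
Offset 18: leading byte 0xE9 = 11101001 → 3-byte char #6 = E9 AC 81.
Offset 21: leading byte 0xF1 = 11110001 → 4-byte char #7 = F1 8F 98 BB.
Offset 25: leading byte 0xEA = 11101010 → 3-byte char #8 = EA 90 A7.
Leading byte 0xEA = 11101010 matches 1110xxxx → 3-byte sequence.
Byte 1: 0xEA = 11101010, payload 1010 (4 bits).
Byte 2: 0x90 = 10010000 (10xxxxxx ✓), payload 010000.
Byte 3: 0xA7 = 10100111 (10xxxxxx ✓), payload 100111.
Concatenate: 1010010000100111 = 0xA427 (16 bits → U+A427).

U+A427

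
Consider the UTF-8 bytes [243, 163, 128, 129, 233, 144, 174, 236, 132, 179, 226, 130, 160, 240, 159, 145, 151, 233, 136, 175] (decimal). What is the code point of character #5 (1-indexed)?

U+1F457

Offset 0: leading byte 0xF3 = 11110011 → 4-byte char #1 = F3 A3 80 81.
Offset 4: leading byte 0xE9 = 11101001 → 3-byte char #2 = E9 90 AE.
Offset 7: leading byte 0xEC = 11101100 → 3-byte char #3 = EC 84 B3.
Offset 10: leading byte 0xE2 = 11100010 → 3-byte char #4 = E2 82 A0.
Offset 13: leading byte 0xF0 = 11110000 → 4-byte char #5 = F0 9F 91 97.
Leading byte 0xF0 = 11110000 matches 11110xxx → 4-byte sequence.
Byte 1: 0xF0 = 11110000, payload 000 (3 bits).
Byte 2: 0x9F = 10011111 (10xxxxxx ✓), payload 011111.
Byte 3: 0x91 = 10010001 (10xxxxxx ✓), payload 010001.
Byte 4: 0x97 = 10010111 (10xxxxxx ✓), payload 010111.
Concatenate: 000011111010001010111 = 0x1F457 (21 bits → U+1F457).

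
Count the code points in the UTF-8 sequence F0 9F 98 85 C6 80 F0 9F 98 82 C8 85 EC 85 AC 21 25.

Byte at offset 0: 0xF0 = 11110000 → 4-byte char (#1). Advance 4.
Byte at offset 4: 0xC6 = 11000110 → 2-byte char (#2). Advance 2.
Byte at offset 6: 0xF0 = 11110000 → 4-byte char (#3). Advance 4.
Byte at offset 10: 0xC8 = 11001000 → 2-byte char (#4). Advance 2.
Byte at offset 12: 0xEC = 11101100 → 3-byte char (#5). Advance 3.
Byte at offset 15: 0x21 = 00100001 → 1-byte char (#6). Advance 1.
Byte at offset 16: 0x25 = 00100101 → 1-byte char (#7). Advance 1.
Reached end at offset 17 after 7 code points.

7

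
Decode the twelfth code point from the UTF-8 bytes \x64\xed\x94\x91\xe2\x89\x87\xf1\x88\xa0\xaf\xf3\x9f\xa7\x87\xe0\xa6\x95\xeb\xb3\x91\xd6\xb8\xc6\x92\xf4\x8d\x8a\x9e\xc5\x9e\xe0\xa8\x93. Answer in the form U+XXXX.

U+0A13

Offset 0: leading byte 0x64 = 01100100 → 1-byte char #1 = 64.
Offset 1: leading byte 0xED = 11101101 → 3-byte char #2 = ED 94 91.
Offset 4: leading byte 0xE2 = 11100010 → 3-byte char #3 = E2 89 87.
Offset 7: leading byte 0xF1 = 11110001 → 4-byte char #4 = F1 88 A0 AF.
Offset 11: leading byte 0xF3 = 11110011 → 4-byte char #5 = F3 9F A7 87.
Offset 15: leading byte 0xE0 = 11100000 → 3-byte char #6 = E0 A6 95.
Offset 18: leading byte 0xEB = 11101011 → 3-byte char #7 = EB B3 91.
Offset 21: leading byte 0xD6 = 11010110 → 2-byte char #8 = D6 B8.
Offset 23: leading byte 0xC6 = 11000110 → 2-byte char #9 = C6 92.
Offset 25: leading byte 0xF4 = 11110100 → 4-byte char #10 = F4 8D 8A 9E.
Offset 29: leading byte 0xC5 = 11000101 → 2-byte char #11 = C5 9E.
Offset 31: leading byte 0xE0 = 11100000 → 3-byte char #12 = E0 A8 93.
Leading byte 0xE0 = 11100000 matches 1110xxxx → 3-byte sequence.
Byte 1: 0xE0 = 11100000, payload 0000 (4 bits).
Byte 2: 0xA8 = 10101000 (10xxxxxx ✓), payload 101000.
Byte 3: 0x93 = 10010011 (10xxxxxx ✓), payload 010011.
Concatenate: 0000101000010011 = 0xA13 (16 bits → U+0A13).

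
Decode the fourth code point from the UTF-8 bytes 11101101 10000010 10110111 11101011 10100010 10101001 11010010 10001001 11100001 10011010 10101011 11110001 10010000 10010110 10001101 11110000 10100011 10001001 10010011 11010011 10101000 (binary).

U+16AB

Offset 0: leading byte 0xED = 11101101 → 3-byte char #1 = ED 82 B7.
Offset 3: leading byte 0xEB = 11101011 → 3-byte char #2 = EB A2 A9.
Offset 6: leading byte 0xD2 = 11010010 → 2-byte char #3 = D2 89.
Offset 8: leading byte 0xE1 = 11100001 → 3-byte char #4 = E1 9A AB.
Leading byte 0xE1 = 11100001 matches 1110xxxx → 3-byte sequence.
Byte 1: 0xE1 = 11100001, payload 0001 (4 bits).
Byte 2: 0x9A = 10011010 (10xxxxxx ✓), payload 011010.
Byte 3: 0xAB = 10101011 (10xxxxxx ✓), payload 101011.
Concatenate: 0001011010101011 = 0x16AB (16 bits → U+16AB).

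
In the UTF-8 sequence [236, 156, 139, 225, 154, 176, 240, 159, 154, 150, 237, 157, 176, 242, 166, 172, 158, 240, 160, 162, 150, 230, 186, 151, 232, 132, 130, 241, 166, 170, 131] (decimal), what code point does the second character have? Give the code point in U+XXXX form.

Offset 0: leading byte 0xEC = 11101100 → 3-byte char #1 = EC 9C 8B.
Offset 3: leading byte 0xE1 = 11100001 → 3-byte char #2 = E1 9A B0.
Leading byte 0xE1 = 11100001 matches 1110xxxx → 3-byte sequence.
Byte 1: 0xE1 = 11100001, payload 0001 (4 bits).
Byte 2: 0x9A = 10011010 (10xxxxxx ✓), payload 011010.
Byte 3: 0xB0 = 10110000 (10xxxxxx ✓), payload 110000.
Concatenate: 0001011010110000 = 0x16B0 (16 bits → U+16B0).

U+16B0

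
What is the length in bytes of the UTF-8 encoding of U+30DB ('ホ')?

U+30DB = 0x30DB. UTF-8 uses 1 byte below 0x80, 2 below 0x800, 3 below 0x10000, 4 up to 0x10FFFF. 0x30DB is in U+0800–U+FFFF → 3 bytes.

3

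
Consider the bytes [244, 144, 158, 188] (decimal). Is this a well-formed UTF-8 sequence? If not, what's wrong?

invalid (encodes a value above U+10FFFF)

Leading byte 0xF4 = 11110100 → 4-byte form.
Payload = 0x1107BC, which exceeds U+10FFFF, the maximum Unicode code point. (Leading bytes F5–FF, or F4 followed by ≥ 0x90, are invalid.)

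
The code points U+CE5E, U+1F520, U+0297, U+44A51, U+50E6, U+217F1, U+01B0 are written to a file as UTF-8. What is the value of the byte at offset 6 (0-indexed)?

U+CE5E → 3-byte form EC B9 9E at offsets 0–2.
U+1F520 → 4-byte form F0 9F 94 A0 at offsets 3–6.
Offset 6 falls in char 2's range; it's byte 4 of F0 9F 94 A0 = 0xA0.

0xA0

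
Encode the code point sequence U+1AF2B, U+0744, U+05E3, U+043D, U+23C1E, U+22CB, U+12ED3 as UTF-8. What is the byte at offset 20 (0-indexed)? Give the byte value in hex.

U+1AF2B → 4-byte form F0 9A BC AB at offsets 0–3.
U+0744 → 2-byte form DD 84 at offsets 4–5.
U+05E3 → 2-byte form D7 A3 at offsets 6–7.
U+043D → 2-byte form D0 BD at offsets 8–9.
U+23C1E → 4-byte form F0 A3 B0 9E at offsets 10–13.
U+22CB → 3-byte form E2 8B 8B at offsets 14–16.
U+12ED3 → 4-byte form F0 92 BB 93 at offsets 17–20.
Offset 20 falls in char 7's range; it's byte 4 of F0 92 BB 93 = 0x93.

0x93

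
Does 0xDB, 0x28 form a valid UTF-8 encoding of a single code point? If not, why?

Leading byte 0xDB = 11011011 → 2-byte form.
Byte 2 is 0x28 = 00101000, which is not 10xxxxxx — expected a continuation byte.

invalid (non-continuation byte where continuation expected)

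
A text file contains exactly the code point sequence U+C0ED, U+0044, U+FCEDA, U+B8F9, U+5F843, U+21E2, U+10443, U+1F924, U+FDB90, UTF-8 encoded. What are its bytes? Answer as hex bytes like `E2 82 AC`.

U+C0ED: 3-byte form → EC 83 AD.
U+0044: 1-byte form → 44.
U+FCEDA: 4-byte form → F3 BC BB 9A.
U+B8F9: 3-byte form → EB A3 B9.
U+5F843: 4-byte form → F1 9F A1 83.
U+21E2: 3-byte form → E2 87 A2.
U+10443: 4-byte form → F0 90 91 83.
U+1F924: 4-byte form → F0 9F A4 A4.
U+FDB90: 4-byte form → F3 BD AE 90.
Concatenated (30 bytes): EC 83 AD 44 F3 BC BB 9A EB A3 B9 F1 9F A1 83 E2 87 A2 F0 90 91 83 F0 9F A4 A4 F3 BD AE 90.

EC 83 AD 44 F3 BC BB 9A EB A3 B9 F1 9F A1 83 E2 87 A2 F0 90 91 83 F0 9F A4 A4 F3 BD AE 90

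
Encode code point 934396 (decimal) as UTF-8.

U+E41FC = 0xE41FC = 934396 decimal. In range U+10000–U+10FFFF → 4-byte form: 11110xxx 10xxxxxx 10xxxxxx 10xxxxxx.
Binary (21 bits): 011100100000111111100.
Split 3+6+6+6: 011 | 100100 | 000111 | 111100.
Byte 1: 11110011 = 0xF3.
Byte 2: 10100100 = 0xA4.
Byte 3: 10000111 = 0x87.
Byte 4: 10111100 = 0xBC.

F3 A4 87 BC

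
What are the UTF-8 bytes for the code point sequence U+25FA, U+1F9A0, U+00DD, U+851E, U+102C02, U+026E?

U+25FA: 3-byte form → E2 97 BA.
U+1F9A0: 4-byte form → F0 9F A6 A0.
U+00DD: 2-byte form → C3 9D.
U+851E: 3-byte form → E8 94 9E.
U+102C02: 4-byte form → F4 82 B0 82.
U+026E: 2-byte form → C9 AE.
Concatenated (18 bytes): E2 97 BA F0 9F A6 A0 C3 9D E8 94 9E F4 82 B0 82 C9 AE.

E2 97 BA F0 9F A6 A0 C3 9D E8 94 9E F4 82 B0 82 C9 AE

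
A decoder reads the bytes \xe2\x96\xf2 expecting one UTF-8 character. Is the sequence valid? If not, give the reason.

invalid (non-continuation byte where continuation expected)

Leading byte 0xE2 = 11100010 → 3-byte form.
Byte 3 is 0xF2 = 11110010, which is not 10xxxxxx — expected a continuation byte.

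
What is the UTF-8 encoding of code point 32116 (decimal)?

E7 B5 B4

U+7D74 = 0x7D74 = 32116 decimal. In range U+0800–U+FFFF → 3-byte form: 1110xxxx 10xxxxxx 10xxxxxx.
Binary (16 bits): 0111110101110100.
Split 4+6+6: 0111 | 110101 | 110100.
Byte 1: 11100111 = 0xE7.
Byte 2: 10110101 = 0xB5.
Byte 3: 10110100 = 0xB4.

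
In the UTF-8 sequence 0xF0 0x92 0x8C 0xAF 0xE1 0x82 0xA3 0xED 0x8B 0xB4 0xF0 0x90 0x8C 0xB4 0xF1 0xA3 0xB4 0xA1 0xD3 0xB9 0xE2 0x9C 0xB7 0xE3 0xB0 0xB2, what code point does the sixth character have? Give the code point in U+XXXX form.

Offset 0: leading byte 0xF0 = 11110000 → 4-byte char #1 = F0 92 8C AF.
Offset 4: leading byte 0xE1 = 11100001 → 3-byte char #2 = E1 82 A3.
Offset 7: leading byte 0xED = 11101101 → 3-byte char #3 = ED 8B B4.
Offset 10: leading byte 0xF0 = 11110000 → 4-byte char #4 = F0 90 8C B4.
Offset 14: leading byte 0xF1 = 11110001 → 4-byte char #5 = F1 A3 B4 A1.
Offset 18: leading byte 0xD3 = 11010011 → 2-byte char #6 = D3 B9.
Leading byte 0xD3 = 11010011 matches 110xxxxx → 2-byte sequence.
Byte 1: 0xD3 = 11010011, payload 10011 (5 bits).
Byte 2: 0xB9 = 10111001 (10xxxxxx ✓), payload 111001.
Concatenate: 10011111001 = 0x4F9 (11 bits → U+04F9).

U+04F9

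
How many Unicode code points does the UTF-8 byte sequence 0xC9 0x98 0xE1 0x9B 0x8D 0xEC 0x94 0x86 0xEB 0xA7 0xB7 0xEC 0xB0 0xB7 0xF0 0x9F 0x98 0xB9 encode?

6

Byte at offset 0: 0xC9 = 11001001 → 2-byte char (#1). Advance 2.
Byte at offset 2: 0xE1 = 11100001 → 3-byte char (#2). Advance 3.
Byte at offset 5: 0xEC = 11101100 → 3-byte char (#3). Advance 3.
Byte at offset 8: 0xEB = 11101011 → 3-byte char (#4). Advance 3.
Byte at offset 11: 0xEC = 11101100 → 3-byte char (#5). Advance 3.
Byte at offset 14: 0xF0 = 11110000 → 4-byte char (#6). Advance 4.
Reached end at offset 18 after 6 code points.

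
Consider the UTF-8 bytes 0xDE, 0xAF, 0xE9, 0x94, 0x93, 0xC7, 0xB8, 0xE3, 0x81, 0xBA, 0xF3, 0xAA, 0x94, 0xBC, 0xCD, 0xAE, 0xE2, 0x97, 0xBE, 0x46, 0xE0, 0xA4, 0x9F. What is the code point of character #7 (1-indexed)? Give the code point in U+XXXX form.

U+25FE

Offset 0: leading byte 0xDE = 11011110 → 2-byte char #1 = DE AF.
Offset 2: leading byte 0xE9 = 11101001 → 3-byte char #2 = E9 94 93.
Offset 5: leading byte 0xC7 = 11000111 → 2-byte char #3 = C7 B8.
Offset 7: leading byte 0xE3 = 11100011 → 3-byte char #4 = E3 81 BA.
Offset 10: leading byte 0xF3 = 11110011 → 4-byte char #5 = F3 AA 94 BC.
Offset 14: leading byte 0xCD = 11001101 → 2-byte char #6 = CD AE.
Offset 16: leading byte 0xE2 = 11100010 → 3-byte char #7 = E2 97 BE.
Leading byte 0xE2 = 11100010 matches 1110xxxx → 3-byte sequence.
Byte 1: 0xE2 = 11100010, payload 0010 (4 bits).
Byte 2: 0x97 = 10010111 (10xxxxxx ✓), payload 010111.
Byte 3: 0xBE = 10111110 (10xxxxxx ✓), payload 111110.
Concatenate: 0010010111111110 = 0x25FE (16 bits → U+25FE).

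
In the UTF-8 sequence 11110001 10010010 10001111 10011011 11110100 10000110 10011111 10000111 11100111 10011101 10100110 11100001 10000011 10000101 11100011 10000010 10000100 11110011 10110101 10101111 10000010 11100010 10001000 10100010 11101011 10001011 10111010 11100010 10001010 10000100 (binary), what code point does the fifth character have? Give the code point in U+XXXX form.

U+3084

Offset 0: leading byte 0xF1 = 11110001 → 4-byte char #1 = F1 92 8F 9B.
Offset 4: leading byte 0xF4 = 11110100 → 4-byte char #2 = F4 86 9F 87.
Offset 8: leading byte 0xE7 = 11100111 → 3-byte char #3 = E7 9D A6.
Offset 11: leading byte 0xE1 = 11100001 → 3-byte char #4 = E1 83 85.
Offset 14: leading byte 0xE3 = 11100011 → 3-byte char #5 = E3 82 84.
Leading byte 0xE3 = 11100011 matches 1110xxxx → 3-byte sequence.
Byte 1: 0xE3 = 11100011, payload 0011 (4 bits).
Byte 2: 0x82 = 10000010 (10xxxxxx ✓), payload 000010.
Byte 3: 0x84 = 10000100 (10xxxxxx ✓), payload 000100.
Concatenate: 0011000010000100 = 0x3084 (16 bits → U+3084).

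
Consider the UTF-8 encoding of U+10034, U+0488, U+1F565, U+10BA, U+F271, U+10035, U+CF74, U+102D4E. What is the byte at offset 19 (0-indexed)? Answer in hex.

U+10034 → 4-byte form F0 90 80 B4 at offsets 0–3.
U+0488 → 2-byte form D2 88 at offsets 4–5.
U+1F565 → 4-byte form F0 9F 95 A5 at offsets 6–9.
U+10BA → 3-byte form E1 82 BA at offsets 10–12.
U+F271 → 3-byte form EF 89 B1 at offsets 13–15.
U+10035 → 4-byte form F0 90 80 B5 at offsets 16–19.
Offset 19 falls in char 6's range; it's byte 4 of F0 90 80 B5 = 0xB5.

0xB5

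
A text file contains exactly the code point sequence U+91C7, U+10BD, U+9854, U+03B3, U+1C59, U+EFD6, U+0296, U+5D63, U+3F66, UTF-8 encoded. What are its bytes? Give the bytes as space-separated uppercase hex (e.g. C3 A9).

E9 87 87 E1 82 BD E9 A1 94 CE B3 E1 B1 99 EE BF 96 CA 96 E5 B5 A3 E3 BD A6

U+91C7: 3-byte form → E9 87 87.
U+10BD: 3-byte form → E1 82 BD.
U+9854: 3-byte form → E9 A1 94.
U+03B3: 2-byte form → CE B3.
U+1C59: 3-byte form → E1 B1 99.
U+EFD6: 3-byte form → EE BF 96.
U+0296: 2-byte form → CA 96.
U+5D63: 3-byte form → E5 B5 A3.
U+3F66: 3-byte form → E3 BD A6.
Concatenated (25 bytes): E9 87 87 E1 82 BD E9 A1 94 CE B3 E1 B1 99 EE BF 96 CA 96 E5 B5 A3 E3 BD A6.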